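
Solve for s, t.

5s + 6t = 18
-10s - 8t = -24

Forward elimination on [A|b]:
R2 <- R2 - (-2)*R1:  [  0   4  12 ]
Row echelon form:
[ 5  6  |  18 ]
[ 0  4  |  12 ]
Back-substitution:
t = (12) / 4 = 3
s = (18 - (6)*(3)) / 5 = 0

(0, 3)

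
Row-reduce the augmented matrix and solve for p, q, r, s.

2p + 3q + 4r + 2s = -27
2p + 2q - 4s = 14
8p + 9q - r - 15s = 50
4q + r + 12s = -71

(4, -5, -3, -4)

Forward elimination on [A|b]:
R2 <- R2 - (1)*R1:  [  0  -1  -4  -6  41 ]
R3 <- R3 - (4)*R1:  [   0   -3  -17  -23  158 ]
R3 <- R3 - (3)*R2:  [  0   0  -5  -5  35 ]
R4 <- R4 - (-4)*R2:  [   0    0  -15  -12   93 ]
R4 <- R4 - (3)*R3:  [   0    0    0    3  -12 ]
Row echelon form:
[ 2   3   4   2  |  -27 ]
[ 0  -1  -4  -6  |   41 ]
[ 0   0  -5  -5  |   35 ]
[ 0   0   0   3  |  -12 ]
Back-substitution:
s = (-12) / 3 = -4
r = (35 - (-5)*(-4)) / -5 = -3
q = (41 - (-4)*(-3) - (-6)*(-4)) / -1 = -5
p = (-27 - (3)*(-5) - (4)*(-3) - (2)*(-4)) / 2 = 4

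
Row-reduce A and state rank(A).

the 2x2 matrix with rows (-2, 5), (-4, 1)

rank(A) = 2

Row reduction:
R2 <- R2 - (2)*R1:  [  0  -9 ]
Row echelon form:
[ -2   5 ]
[  0  -9 ]
Nonzero rows / pivot columns: 2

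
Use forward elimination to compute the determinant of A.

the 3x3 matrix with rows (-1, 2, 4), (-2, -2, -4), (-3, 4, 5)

Forward elimination:
R2 <- R2 - (2)*R1:  [   0   -6  -12 ]
R3 <- R3 - (3)*R1:  [  0  -2  -7 ]
R3 <- R3 - (1/3)*R2:  [  0   0  -3 ]
Upper-triangular form:
[ -1   2    4 ]
[  0  -6  -12 ]
[  0   0   -3 ]
det(A) = (-1)^0 * (-1) * (-6) * (-3) = -18  (0 row swaps -> sign +1)

det(A) = -18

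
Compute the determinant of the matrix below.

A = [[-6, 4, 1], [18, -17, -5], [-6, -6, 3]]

det(A) = 180

Forward elimination:
R2 <- R2 - (-3)*R1:  [  0  -5  -2 ]
R3 <- R3 - (1)*R1:  [   0  -10    2 ]
R3 <- R3 - (2)*R2:  [ 0  0  6 ]
Upper-triangular form:
[ -6   4   1 ]
[  0  -5  -2 ]
[  0   0   6 ]
det(A) = (-1)^0 * (-6) * (-5) * (6) = 180  (0 row swaps -> sign +1)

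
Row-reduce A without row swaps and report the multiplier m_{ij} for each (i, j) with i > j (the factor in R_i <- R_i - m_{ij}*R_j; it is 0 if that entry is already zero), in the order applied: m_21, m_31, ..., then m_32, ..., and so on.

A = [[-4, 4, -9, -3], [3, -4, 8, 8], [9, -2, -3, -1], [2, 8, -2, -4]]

multipliers: -3/4, -9/4, -1/2, -7, -10, -12/29

Forward elimination:
R2 <- R2 - (-3/4)*R1:  [    0    -1   5/4  23/4 ]
R3 <- R3 - (-9/4)*R1:  [     0      7  -93/4  -31/4 ]
R4 <- R4 - (-1/2)*R1:  [     0     10  -13/2  -11/2 ]
R3 <- R3 - (-7)*R2:  [     0      0  -29/2   65/2 ]
R4 <- R4 - (-10)*R2:  [  0   0   6  52 ]
R4 <- R4 - (-12/29)*R3:  [       0        0        0  1898/29 ]
Multipliers (in order of application): m_{21} = -3/4, m_{31} = -9/4, m_{41} = -1/2, m_{32} = -7, m_{42} = -10, m_{43} = -12/29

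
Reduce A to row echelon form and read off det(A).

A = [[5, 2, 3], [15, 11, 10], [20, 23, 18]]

Forward elimination:
R2 <- R2 - (3)*R1:  [ 0  5  1 ]
R3 <- R3 - (4)*R1:  [  0  15   6 ]
R3 <- R3 - (3)*R2:  [ 0  0  3 ]
Upper-triangular form:
[ 5  2  3 ]
[ 0  5  1 ]
[ 0  0  3 ]
det(A) = (-1)^0 * (5) * (5) * (3) = 75  (0 row swaps -> sign +1)

det(A) = 75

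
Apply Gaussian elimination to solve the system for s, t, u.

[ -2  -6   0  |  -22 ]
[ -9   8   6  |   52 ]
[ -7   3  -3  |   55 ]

(-4, 5, -4)

Forward elimination on [A|b]:
R2 <- R2 - (9/2)*R1:  [   0   35    6  151 ]
R3 <- R3 - (7/2)*R1:  [   0   24   -3  132 ]
R3 <- R3 - (24/35)*R2:  [       0        0  -249/35   996/35 ]
Row echelon form:
[ -2  -6        0  |     -22 ]
[  0  35        6  |     151 ]
[  0   0  -249/35  |  996/35 ]
Back-substitution:
u = (996/35) / (-249/35) = -4
t = (151 - (6)*(-4)) / 35 = 5
s = (-22 - (-6)*(5)) / -2 = -4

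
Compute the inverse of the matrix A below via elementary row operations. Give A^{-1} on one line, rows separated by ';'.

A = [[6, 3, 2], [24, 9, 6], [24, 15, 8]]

inverse = [-1/2 1/6 0; -4/3 0 1/3; 4 -1/2 -1/2]

Gauss-Jordan on [A | I]:
R1 <- (1/6)*R1:  [   1  1/2  1/3  |  1/6    0    0 ]
R2 <- R2 - (24)*R1:  [  0  -3  -2  |  -4   1   0 ]
R3 <- R3 - (24)*R1:  [  0   3   0  |  -4   0   1 ]
R2 <- (1/-3)*R2:  [    0     1   2/3  |   4/3  -1/3     0 ]
R1 <- R1 - (1/2)*R2:  [    1     0     0  |  -1/2   1/6     0 ]
R3 <- R3 - (3)*R2:  [  0   0  -2  |  -8   1   1 ]
R3 <- (1/-2)*R3:  [    0     0     1  |     4  -1/2  -1/2 ]
R2 <- R2 - (2/3)*R3:  [    0     1     0  |  -4/3     0   1/3 ]
Right block of [I | A^{-1}] is the inverse:
[ -1/2   1/6     0 ]
[ -4/3     0   1/3 ]
[    4  -1/2  -1/2 ]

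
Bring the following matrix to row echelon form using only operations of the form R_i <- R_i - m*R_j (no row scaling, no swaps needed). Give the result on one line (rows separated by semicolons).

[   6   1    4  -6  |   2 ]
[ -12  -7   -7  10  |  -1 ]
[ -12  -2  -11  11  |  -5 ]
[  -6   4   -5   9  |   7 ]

REF = [6 1 4 -6 2; 0 -5 1 -2 3; 0 0 -3 -1 -1; 0 0 0 1 12]

Forward elimination:
R2 <- R2 - (-2)*R1:  [  0  -5   1  -2   3 ]
R3 <- R3 - (-2)*R1:  [  0   0  -3  -1  -1 ]
R4 <- R4 - (-1)*R1:  [  0   5  -1   3   9 ]
R4 <- R4 - (-1)*R2:  [  0   0   0   1  12 ]
Row echelon form:
[ 6   1   4  -6  |   2 ]
[ 0  -5   1  -2  |   3 ]
[ 0   0  -3  -1  |  -1 ]
[ 0   0   0   1  |  12 ]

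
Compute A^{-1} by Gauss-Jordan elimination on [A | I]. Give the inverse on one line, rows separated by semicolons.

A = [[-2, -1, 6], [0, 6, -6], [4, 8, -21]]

Gauss-Jordan on [A | I]:
R1 <- (1/-2)*R1:  [    1   1/2    -3  |  -1/2     0     0 ]
R3 <- R3 - (4)*R1:  [  0   6  -9  |   2   0   1 ]
R2 <- (1/6)*R2:  [   0    1   -1  |    0  1/6    0 ]
R1 <- R1 - (1/2)*R2:  [     1      0   -5/2  |   -1/2  -1/12      0 ]
R3 <- R3 - (6)*R2:  [  0   0  -3  |   2  -1   1 ]
R3 <- (1/-3)*R3:  [    0     0     1  |  -2/3   1/3  -1/3 ]
R1 <- R1 - (-5/2)*R3:  [     1      0      0  |  -13/6    3/4   -5/6 ]
R2 <- R2 - (-1)*R3:  [    0     1     0  |  -2/3   1/2  -1/3 ]
Right block of [I | A^{-1}] is the inverse:
[ -13/6  3/4  -5/6 ]
[  -2/3  1/2  -1/3 ]
[  -2/3  1/3  -1/3 ]

inverse = [-13/6 3/4 -5/6; -2/3 1/2 -1/3; -2/3 1/3 -1/3]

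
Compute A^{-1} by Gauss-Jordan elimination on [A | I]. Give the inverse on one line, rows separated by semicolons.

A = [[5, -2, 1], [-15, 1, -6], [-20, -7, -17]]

Gauss-Jordan on [A | I]:
R1 <- (1/5)*R1:  [    1  -2/5   1/5  |   1/5     0     0 ]
R2 <- R2 - (-15)*R1:  [  0  -5  -3  |   3   1   0 ]
R3 <- R3 - (-20)*R1:  [   0  -15  -13  |    4    0    1 ]
R2 <- (1/-5)*R2:  [    0     1   3/5  |  -3/5  -1/5     0 ]
R1 <- R1 - (-2/5)*R2:  [     1      0  11/25  |  -1/25  -2/25      0 ]
R3 <- R3 - (-15)*R2:  [  0   0  -4  |  -5  -3   1 ]
R3 <- (1/-4)*R3:  [    0     0     1  |   5/4   3/4  -1/4 ]
R1 <- R1 - (11/25)*R3:  [       1        0        0  |  -59/100  -41/100   11/100 ]
R2 <- R2 - (3/5)*R3:  [      0       1       0  |  -27/20  -13/20    3/20 ]
Right block of [I | A^{-1}] is the inverse:
[ -59/100  -41/100  11/100 ]
[  -27/20   -13/20    3/20 ]
[     5/4      3/4    -1/4 ]

inverse = [-59/100 -41/100 11/100; -27/20 -13/20 3/20; 5/4 3/4 -1/4]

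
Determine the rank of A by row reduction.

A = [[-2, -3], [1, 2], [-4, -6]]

rank(A) = 2

Row reduction:
R2 <- R2 - (-1/2)*R1:  [   0  1/2 ]
R3 <- R3 - (2)*R1:  [ 0  0 ]
Row echelon form:
[ -2   -3 ]
[  0  1/2 ]
[  0    0 ]
Nonzero rows / pivot columns: 2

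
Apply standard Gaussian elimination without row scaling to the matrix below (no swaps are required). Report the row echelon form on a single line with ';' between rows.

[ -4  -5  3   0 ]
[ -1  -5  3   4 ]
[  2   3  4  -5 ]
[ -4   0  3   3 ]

Forward elimination:
R2 <- R2 - (1/4)*R1:  [     0  -15/4    9/4      4 ]
R3 <- R3 - (-1/2)*R1:  [    0   1/2  11/2    -5 ]
R4 <- R4 - (1)*R1:  [ 0  5  0  3 ]
R3 <- R3 - (-2/15)*R2:  [      0       0    29/5  -67/15 ]
R4 <- R4 - (-4/3)*R2:  [    0     0     3  25/3 ]
R4 <- R4 - (15/29)*R3:  [      0       0       0  926/87 ]
Row echelon form:
[ -4     -5     3       0 ]
[  0  -15/4   9/4       4 ]
[  0      0  29/5  -67/15 ]
[  0      0     0  926/87 ]

REF = [-4 -5 3 0; 0 -15/4 9/4 4; 0 0 29/5 -67/15; 0 0 0 926/87]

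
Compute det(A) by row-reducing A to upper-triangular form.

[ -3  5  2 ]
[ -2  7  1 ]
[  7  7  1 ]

det(A) = -81

Forward elimination:
R2 <- R2 - (2/3)*R1:  [    0  11/3  -1/3 ]
R3 <- R3 - (-7/3)*R1:  [    0  56/3  17/3 ]
R3 <- R3 - (56/11)*R2:  [     0      0  81/11 ]
Upper-triangular form:
[ -3     5      2 ]
[  0  11/3   -1/3 ]
[  0     0  81/11 ]
det(A) = (-1)^0 * (-3) * (11/3) * (81/11) = -81  (0 row swaps -> sign +1)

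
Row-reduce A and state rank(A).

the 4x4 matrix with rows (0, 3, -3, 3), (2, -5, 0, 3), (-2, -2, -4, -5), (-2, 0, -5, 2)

Row reduction:
R1 <-> R2   (pivot in column 1 was zero)
[  2  -5   0   3 ]
[  0   3  -3   3 ]
[ -2  -2  -4  -5 ]
[ -2   0  -5   2 ]
R3 <- R3 - (-1)*R1:  [  0  -7  -4  -2 ]
R4 <- R4 - (-1)*R1:  [  0  -5  -5   5 ]
R3 <- R3 - (-7/3)*R2:  [   0    0  -11    5 ]
R4 <- R4 - (-5/3)*R2:  [   0    0  -10   10 ]
R4 <- R4 - (10/11)*R3:  [     0      0      0  60/11 ]
Row echelon form:
[ 2  -5    0      3 ]
[ 0   3   -3      3 ]
[ 0   0  -11      5 ]
[ 0   0    0  60/11 ]
Nonzero rows / pivot columns: 4

rank(A) = 4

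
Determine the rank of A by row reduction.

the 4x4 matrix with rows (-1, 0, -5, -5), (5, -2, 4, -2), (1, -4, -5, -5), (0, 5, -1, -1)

rank(A) = 4

Row reduction:
R2 <- R2 - (-5)*R1:  [   0   -2  -21  -27 ]
R3 <- R3 - (-1)*R1:  [   0   -4  -10  -10 ]
R3 <- R3 - (2)*R2:  [  0   0  32  44 ]
R4 <- R4 - (-5/2)*R2:  [      0       0  -107/2  -137/2 ]
R4 <- R4 - (-107/64)*R3:  [     0      0      0  81/16 ]
Row echelon form:
[ -1   0   -5     -5 ]
[  0  -2  -21    -27 ]
[  0   0   32     44 ]
[  0   0    0  81/16 ]
Nonzero rows / pivot columns: 4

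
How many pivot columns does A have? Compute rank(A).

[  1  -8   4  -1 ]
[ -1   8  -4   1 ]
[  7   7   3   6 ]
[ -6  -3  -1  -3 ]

rank(A) = 3

Row reduction:
R2 <- R2 - (-1)*R1:  [ 0  0  0  0 ]
R3 <- R3 - (7)*R1:  [   0   63  -25   13 ]
R4 <- R4 - (-6)*R1:  [   0  -51   23   -9 ]
R2 <-> R3   (pivot in column 2 was zero)
[ 1   -8    4  -1 ]
[ 0   63  -25  13 ]
[ 0    0    0   0 ]
[ 0  -51   23  -9 ]
R4 <- R4 - (-17/21)*R2:  [     0      0  58/21  32/21 ]
R3 <-> R4   (pivot in column 3 was zero)
[ 1  -8      4     -1 ]
[ 0  63    -25     13 ]
[ 0   0  58/21  32/21 ]
[ 0   0      0      0 ]
Row echelon form:
[ 1  -8      4     -1 ]
[ 0  63    -25     13 ]
[ 0   0  58/21  32/21 ]
[ 0   0      0      0 ]
Nonzero rows / pivot columns: 3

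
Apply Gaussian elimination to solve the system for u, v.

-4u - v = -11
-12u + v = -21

(2, 3)

Forward elimination on [A|b]:
R2 <- R2 - (3)*R1:  [  0   4  12 ]
Row echelon form:
[ -4  -1  |  -11 ]
[  0   4  |   12 ]
Back-substitution:
v = (12) / 4 = 3
u = (-11 - (-1)*(3)) / -4 = 2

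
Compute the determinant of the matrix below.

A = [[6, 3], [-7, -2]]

Forward elimination:
R2 <- R2 - (-7/6)*R1:  [   0  3/2 ]
Upper-triangular form:
[ 6    3 ]
[ 0  3/2 ]
det(A) = (-1)^0 * (6) * (3/2) = 9  (0 row swaps -> sign +1)

det(A) = 9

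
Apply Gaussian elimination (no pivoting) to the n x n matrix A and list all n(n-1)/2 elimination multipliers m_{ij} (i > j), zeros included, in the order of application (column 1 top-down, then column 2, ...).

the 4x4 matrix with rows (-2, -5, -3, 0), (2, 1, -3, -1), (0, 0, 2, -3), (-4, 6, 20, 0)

Forward elimination:
R2 <- R2 - (-1)*R1:  [  0  -4  -6  -1 ]
R3: entry in column 1 is already 0 -> m_{31} = 0 (no row operation needed)
R4 <- R4 - (2)*R1:  [  0  16  26   0 ]
R3: entry in column 2 is already 0 -> m_{32} = 0 (no row operation needed)
R4 <- R4 - (-4)*R2:  [  0   0   2  -4 ]
R4 <- R4 - (1)*R3:  [  0   0   0  -1 ]
Multipliers (in order of application): m_{21} = -1, m_{31} = 0, m_{41} = 2, m_{32} = 0, m_{42} = -4, m_{43} = 1

multipliers: -1, 0, 2, 0, -4, 1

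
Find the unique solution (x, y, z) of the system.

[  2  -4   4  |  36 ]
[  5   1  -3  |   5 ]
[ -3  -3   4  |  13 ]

Forward elimination on [A|b]:
R2 <- R2 - (5/2)*R1:  [   0   11  -13  -85 ]
R3 <- R3 - (-3/2)*R1:  [  0  -9  10  67 ]
R3 <- R3 - (-9/11)*R2:  [      0       0   -7/11  -28/11 ]
Row echelon form:
[ 2  -4      4  |      36 ]
[ 0  11    -13  |     -85 ]
[ 0   0  -7/11  |  -28/11 ]
Back-substitution:
z = (-28/11) / (-7/11) = 4
y = (-85 - (-13)*(4)) / 11 = -3
x = (36 - (-4)*(-3) - (4)*(4)) / 2 = 4

(4, -3, 4)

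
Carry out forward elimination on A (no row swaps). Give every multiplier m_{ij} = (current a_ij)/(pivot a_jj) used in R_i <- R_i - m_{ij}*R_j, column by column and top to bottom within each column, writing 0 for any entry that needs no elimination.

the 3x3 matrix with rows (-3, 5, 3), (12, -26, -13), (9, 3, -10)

Forward elimination:
R2 <- R2 - (-4)*R1:  [  0  -6  -1 ]
R3 <- R3 - (-3)*R1:  [  0  18  -1 ]
R3 <- R3 - (-3)*R2:  [  0   0  -4 ]
Multipliers (in order of application): m_{21} = -4, m_{31} = -3, m_{32} = -3

multipliers: -4, -3, -3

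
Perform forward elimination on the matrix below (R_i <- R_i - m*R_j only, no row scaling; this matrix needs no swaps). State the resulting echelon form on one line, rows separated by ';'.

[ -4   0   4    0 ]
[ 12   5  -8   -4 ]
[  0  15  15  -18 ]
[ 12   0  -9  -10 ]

REF = [-4 0 4 0; 0 5 4 -4; 0 0 3 -6; 0 0 0 -4]

Forward elimination:
R2 <- R2 - (-3)*R1:  [  0   5   4  -4 ]
R4 <- R4 - (-3)*R1:  [   0    0    3  -10 ]
R3 <- R3 - (3)*R2:  [  0   0   3  -6 ]
R4 <- R4 - (1)*R3:  [  0   0   0  -4 ]
Row echelon form:
[ -4  0  4   0 ]
[  0  5  4  -4 ]
[  0  0  3  -6 ]
[  0  0  0  -4 ]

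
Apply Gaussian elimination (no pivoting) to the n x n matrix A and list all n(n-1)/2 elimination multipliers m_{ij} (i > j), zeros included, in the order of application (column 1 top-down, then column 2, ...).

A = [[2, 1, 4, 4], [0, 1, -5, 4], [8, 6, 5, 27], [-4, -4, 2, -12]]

Forward elimination:
R2: entry in column 1 is already 0 -> m_{21} = 0 (no row operation needed)
R3 <- R3 - (4)*R1:  [   0    2  -11   11 ]
R4 <- R4 - (-2)*R1:  [  0  -2  10  -4 ]
R3 <- R3 - (2)*R2:  [  0   0  -1   3 ]
R4 <- R4 - (-2)*R2:  [ 0  0  0  4 ]
R4: entry in column 3 is already 0 -> m_{43} = 0 (no row operation needed)
Multipliers (in order of application): m_{21} = 0, m_{31} = 4, m_{41} = -2, m_{32} = 2, m_{42} = -2, m_{43} = 0

multipliers: 0, 4, -2, 2, -2, 0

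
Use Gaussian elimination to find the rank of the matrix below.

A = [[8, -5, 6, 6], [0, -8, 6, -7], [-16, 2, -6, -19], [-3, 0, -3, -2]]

Row reduction:
R3 <- R3 - (-2)*R1:  [  0  -8   6  -7 ]
R4 <- R4 - (-3/8)*R1:  [     0  -15/8   -3/4    1/4 ]
R3 <- R3 - (1)*R2:  [ 0  0  0  0 ]
R4 <- R4 - (15/64)*R2:  [      0       0  -69/32  121/64 ]
R3 <-> R4   (pivot in column 3 was zero)
[ 8  -5       6       6 ]
[ 0  -8       6      -7 ]
[ 0   0  -69/32  121/64 ]
[ 0   0       0       0 ]
Row echelon form:
[ 8  -5       6       6 ]
[ 0  -8       6      -7 ]
[ 0   0  -69/32  121/64 ]
[ 0   0       0       0 ]
Nonzero rows / pivot columns: 3

rank(A) = 3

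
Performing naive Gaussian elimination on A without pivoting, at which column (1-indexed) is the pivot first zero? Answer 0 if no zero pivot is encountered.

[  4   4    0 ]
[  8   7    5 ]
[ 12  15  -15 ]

first zero-pivot column = 3

Naive forward elimination:
R2 <- R2 - (2)*R1:  [  0  -1   5 ]
R3 <- R3 - (3)*R1:  [   0    3  -15 ]
R3 <- R3 - (-3)*R2:  [ 0  0  0 ]
Matrix at this point:
[ 4   4  0 ]
[ 0  -1  5 ]
[ 0   0  0 ]
Pivot entry (3,3) in the last row is zero and there are no rows below to swap with -> zero pivot in column 3 (A is singular).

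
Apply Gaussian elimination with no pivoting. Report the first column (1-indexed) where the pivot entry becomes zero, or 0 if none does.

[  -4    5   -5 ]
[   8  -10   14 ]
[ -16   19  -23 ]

Naive forward elimination:
R2 <- R2 - (-2)*R1:  [ 0  0  4 ]
R3 <- R3 - (4)*R1:  [  0  -1  -3 ]
Matrix at this point:
[ -4   5  -5 ]
[  0   0   4 ]
[  0  -1  -3 ]
Pivot entry (2,2) is zero but row 3 has -1 in column 2 -> naive elimination stops; a row interchange (e.g. R2 <-> R3) would be required here.

first zero-pivot column = 2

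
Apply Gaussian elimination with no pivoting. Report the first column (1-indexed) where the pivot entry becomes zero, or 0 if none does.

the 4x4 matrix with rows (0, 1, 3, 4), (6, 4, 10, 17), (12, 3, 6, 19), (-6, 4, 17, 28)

Naive forward elimination:
Pivot entry (1,1) is zero but row 2 has 6 in column 1 -> naive elimination stops; a row interchange (e.g. R1 <-> R2) would be required here.

first zero-pivot column = 1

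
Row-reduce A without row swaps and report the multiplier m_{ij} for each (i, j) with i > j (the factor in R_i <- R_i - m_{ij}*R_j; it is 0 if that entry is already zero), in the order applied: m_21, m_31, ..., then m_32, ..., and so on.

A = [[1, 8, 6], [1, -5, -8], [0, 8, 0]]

multipliers: 1, 0, -8/13

Forward elimination:
R2 <- R2 - (1)*R1:  [   0  -13  -14 ]
R3: entry in column 1 is already 0 -> m_{31} = 0 (no row operation needed)
R3 <- R3 - (-8/13)*R2:  [       0        0  -112/13 ]
Multipliers (in order of application): m_{21} = 1, m_{31} = 0, m_{32} = -8/13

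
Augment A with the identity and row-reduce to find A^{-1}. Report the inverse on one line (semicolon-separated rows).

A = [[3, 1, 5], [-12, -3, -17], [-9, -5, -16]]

Gauss-Jordan on [A | I]:
R1 <- (1/3)*R1:  [   1  1/3  5/3  |  1/3    0    0 ]
R2 <- R2 - (-12)*R1:  [ 0  1  3  |  4  1  0 ]
R3 <- R3 - (-9)*R1:  [  0  -2  -1  |   3   0   1 ]
R1 <- R1 - (1/3)*R2:  [    1     0   2/3  |    -1  -1/3     0 ]
R3 <- R3 - (-2)*R2:  [  0   0   5  |  11   2   1 ]
R3 <- (1/5)*R3:  [    0     0     1  |  11/5   2/5   1/5 ]
R1 <- R1 - (2/3)*R3:  [      1       0       0  |  -37/15    -3/5   -2/15 ]
R2 <- R2 - (3)*R3:  [     0      1      0  |  -13/5   -1/5   -3/5 ]
Right block of [I | A^{-1}] is the inverse:
[ -37/15  -3/5  -2/15 ]
[  -13/5  -1/5   -3/5 ]
[   11/5   2/5    1/5 ]

inverse = [-37/15 -3/5 -2/15; -13/5 -1/5 -3/5; 11/5 2/5 1/5]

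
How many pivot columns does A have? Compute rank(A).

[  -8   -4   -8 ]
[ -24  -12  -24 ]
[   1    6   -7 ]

Row reduction:
R2 <- R2 - (3)*R1:  [ 0  0  0 ]
R3 <- R3 - (-1/8)*R1:  [    0  11/2    -8 ]
R2 <-> R3   (pivot in column 2 was zero)
[ -8    -4  -8 ]
[  0  11/2  -8 ]
[  0     0   0 ]
Row echelon form:
[ -8    -4  -8 ]
[  0  11/2  -8 ]
[  0     0   0 ]
Nonzero rows / pivot columns: 2

rank(A) = 2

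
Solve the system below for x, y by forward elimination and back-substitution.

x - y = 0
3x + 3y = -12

(-2, -2)

Forward elimination on [A|b]:
R2 <- R2 - (3)*R1:  [   0    6  -12 ]
Row echelon form:
[ 1  -1  |    0 ]
[ 0   6  |  -12 ]
Back-substitution:
y = (-12) / 6 = -2
x = (0 - (-1)*(-2)) / 1 = -2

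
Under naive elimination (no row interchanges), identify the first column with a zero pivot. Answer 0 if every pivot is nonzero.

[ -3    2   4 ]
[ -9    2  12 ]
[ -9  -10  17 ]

Naive forward elimination:
R2 <- R2 - (3)*R1:  [  0  -4   0 ]
R3 <- R3 - (3)*R1:  [   0  -16    5 ]
R3 <- R3 - (4)*R2:  [ 0  0  5 ]
All pivots nonzero; naive elimination completes without hitting a zero pivot.

first zero-pivot column = 0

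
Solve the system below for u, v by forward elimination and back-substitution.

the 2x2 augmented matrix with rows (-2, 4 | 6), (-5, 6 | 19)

(-5, -1)

Forward elimination on [A|b]:
R2 <- R2 - (5/2)*R1:  [  0  -4   4 ]
Row echelon form:
[ -2   4  |  6 ]
[  0  -4  |  4 ]
Back-substitution:
v = (4) / -4 = -1
u = (6 - (4)*(-1)) / -2 = -5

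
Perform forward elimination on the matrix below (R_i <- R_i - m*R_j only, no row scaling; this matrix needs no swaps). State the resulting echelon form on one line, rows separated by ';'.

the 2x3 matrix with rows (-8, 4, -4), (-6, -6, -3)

REF = [-8 4 -4; 0 -9 0]

Forward elimination:
R2 <- R2 - (3/4)*R1:  [  0  -9   0 ]
Row echelon form:
[ -8   4  -4 ]
[  0  -9   0 ]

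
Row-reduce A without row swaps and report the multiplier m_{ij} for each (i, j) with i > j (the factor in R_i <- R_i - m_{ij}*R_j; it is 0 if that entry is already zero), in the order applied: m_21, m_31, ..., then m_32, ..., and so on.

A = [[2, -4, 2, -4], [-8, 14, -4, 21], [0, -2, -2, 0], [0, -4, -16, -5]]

multipliers: -4, 0, 0, 1, 2, 4

Forward elimination:
R2 <- R2 - (-4)*R1:  [  0  -2   4   5 ]
R3: entry in column 1 is already 0 -> m_{31} = 0 (no row operation needed)
R4: entry in column 1 is already 0 -> m_{41} = 0 (no row operation needed)
R3 <- R3 - (1)*R2:  [  0   0  -6  -5 ]
R4 <- R4 - (2)*R2:  [   0    0  -24  -15 ]
R4 <- R4 - (4)*R3:  [ 0  0  0  5 ]
Multipliers (in order of application): m_{21} = -4, m_{31} = 0, m_{41} = 0, m_{32} = 1, m_{42} = 2, m_{43} = 4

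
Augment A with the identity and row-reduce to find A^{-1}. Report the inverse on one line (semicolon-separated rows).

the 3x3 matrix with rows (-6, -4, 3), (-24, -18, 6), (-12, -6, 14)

Gauss-Jordan on [A | I]:
R1 <- (1/-6)*R1:  [    1   2/3  -1/2  |  -1/6     0     0 ]
R2 <- R2 - (-24)*R1:  [  0  -2  -6  |  -4   1   0 ]
R3 <- R3 - (-12)*R1:  [  0   2   8  |  -2   0   1 ]
R2 <- (1/-2)*R2:  [    0     1     3  |     2  -1/2     0 ]
R1 <- R1 - (2/3)*R2:  [    1     0  -5/2  |  -3/2   1/3     0 ]
R3 <- R3 - (2)*R2:  [  0   0   2  |  -6   1   1 ]
R3 <- (1/2)*R3:  [   0    0    1  |   -3  1/2  1/2 ]
R1 <- R1 - (-5/2)*R3:  [     1      0      0  |     -9  19/12    5/4 ]
R2 <- R2 - (3)*R3:  [    0     1     0  |    11    -2  -3/2 ]
Right block of [I | A^{-1}] is the inverse:
[ -9  19/12   5/4 ]
[ 11     -2  -3/2 ]
[ -3    1/2   1/2 ]

inverse = [-9 19/12 5/4; 11 -2 -3/2; -3 1/2 1/2]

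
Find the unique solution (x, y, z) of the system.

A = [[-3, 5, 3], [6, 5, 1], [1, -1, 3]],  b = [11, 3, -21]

(-2, 4, -5)

Forward elimination on [A|b]:
R2 <- R2 - (-2)*R1:  [  0  15   7  25 ]
R3 <- R3 - (-1/3)*R1:  [     0    2/3      4  -52/3 ]
R3 <- R3 - (2/45)*R2:  [      0       0  166/45  -166/9 ]
Row echelon form:
[ -3   5       3  |      11 ]
[  0  15       7  |      25 ]
[  0   0  166/45  |  -166/9 ]
Back-substitution:
z = (-166/9) / (166/45) = -5
y = (25 - (7)*(-5)) / 15 = 4
x = (11 - (5)*(4) - (3)*(-5)) / -3 = -2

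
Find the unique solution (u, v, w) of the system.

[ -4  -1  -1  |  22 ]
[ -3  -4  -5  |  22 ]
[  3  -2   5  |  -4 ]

(-5, -3, 1)

Forward elimination on [A|b]:
R2 <- R2 - (3/4)*R1:  [     0  -13/4  -17/4   11/2 ]
R3 <- R3 - (-3/4)*R1:  [     0  -11/4   17/4   25/2 ]
R3 <- R3 - (11/13)*R2:  [      0       0  102/13  102/13 ]
Row echelon form:
[ -4     -1      -1  |      22 ]
[  0  -13/4   -17/4  |    11/2 ]
[  0      0  102/13  |  102/13 ]
Back-substitution:
w = (102/13) / (102/13) = 1
v = (11/2 - (-17/4)*(1)) / (-13/4) = -3
u = (22 - (-1)*(-3) - (-1)*(1)) / -4 = -5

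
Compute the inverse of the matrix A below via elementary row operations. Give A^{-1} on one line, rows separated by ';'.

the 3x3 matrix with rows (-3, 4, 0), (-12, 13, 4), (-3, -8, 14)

inverse = [-107/9 28/9 -8/9; -26/3 7/3 -2/3; -15/2 2 -1/2]

Gauss-Jordan on [A | I]:
R1 <- (1/-3)*R1:  [    1  -4/3     0  |  -1/3     0     0 ]
R2 <- R2 - (-12)*R1:  [  0  -3   4  |  -4   1   0 ]
R3 <- R3 - (-3)*R1:  [   0  -12   14  |   -1    0    1 ]
R2 <- (1/-3)*R2:  [    0     1  -4/3  |   4/3  -1/3     0 ]
R1 <- R1 - (-4/3)*R2:  [     1      0  -16/9  |   13/9   -4/9      0 ]
R3 <- R3 - (-12)*R2:  [  0   0  -2  |  15  -4   1 ]
R3 <- (1/-2)*R3:  [     0      0      1  |  -15/2      2   -1/2 ]
R1 <- R1 - (-16/9)*R3:  [      1       0       0  |  -107/9    28/9    -8/9 ]
R2 <- R2 - (-4/3)*R3:  [     0      1      0  |  -26/3    7/3   -2/3 ]
Right block of [I | A^{-1}] is the inverse:
[ -107/9  28/9  -8/9 ]
[  -26/3   7/3  -2/3 ]
[  -15/2     2  -1/2 ]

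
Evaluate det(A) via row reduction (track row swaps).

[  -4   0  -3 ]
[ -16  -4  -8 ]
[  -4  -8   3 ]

det(A) = -32

Forward elimination:
R2 <- R2 - (4)*R1:  [  0  -4   4 ]
R3 <- R3 - (1)*R1:  [  0  -8   6 ]
R3 <- R3 - (2)*R2:  [  0   0  -2 ]
Upper-triangular form:
[ -4   0  -3 ]
[  0  -4   4 ]
[  0   0  -2 ]
det(A) = (-1)^0 * (-4) * (-4) * (-2) = -32  (0 row swaps -> sign +1)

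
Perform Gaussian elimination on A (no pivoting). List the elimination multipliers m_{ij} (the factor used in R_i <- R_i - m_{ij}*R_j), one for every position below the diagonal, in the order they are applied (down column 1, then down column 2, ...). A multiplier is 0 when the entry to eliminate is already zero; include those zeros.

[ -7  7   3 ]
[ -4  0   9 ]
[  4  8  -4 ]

multipliers: 4/7, -4/7, -3

Forward elimination:
R2 <- R2 - (4/7)*R1:  [    0    -4  51/7 ]
R3 <- R3 - (-4/7)*R1:  [     0     12  -16/7 ]
R3 <- R3 - (-3)*R2:  [     0      0  137/7 ]
Multipliers (in order of application): m_{21} = 4/7, m_{31} = -4/7, m_{32} = -3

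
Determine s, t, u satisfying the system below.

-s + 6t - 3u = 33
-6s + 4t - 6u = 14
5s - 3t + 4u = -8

(3, 5, -2)

Forward elimination on [A|b]:
R2 <- R2 - (6)*R1:  [    0   -32    12  -184 ]
R3 <- R3 - (-5)*R1:  [   0   27  -11  157 ]
R3 <- R3 - (-27/32)*R2:  [    0     0  -7/8   7/4 ]
Row echelon form:
[ -1    6    -3  |    33 ]
[  0  -32    12  |  -184 ]
[  0    0  -7/8  |   7/4 ]
Back-substitution:
u = (7/4) / (-7/8) = -2
t = (-184 - (12)*(-2)) / -32 = 5
s = (33 - (6)*(5) - (-3)*(-2)) / -1 = 3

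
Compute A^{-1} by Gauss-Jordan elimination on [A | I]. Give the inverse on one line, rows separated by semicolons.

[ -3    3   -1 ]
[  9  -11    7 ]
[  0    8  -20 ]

Gauss-Jordan on [A | I]:
R1 <- (1/-3)*R1:  [    1    -1   1/3  |  -1/3     0     0 ]
R2 <- R2 - (9)*R1:  [  0  -2   4  |   3   1   0 ]
R2 <- (1/-2)*R2:  [    0     1    -2  |  -3/2  -1/2     0 ]
R1 <- R1 - (-1)*R2:  [     1      0   -5/3  |  -11/6   -1/2      0 ]
R3 <- R3 - (8)*R2:  [  0   0  -4  |  12   4   1 ]
R3 <- (1/-4)*R3:  [    0     0     1  |    -3    -1  -1/4 ]
R1 <- R1 - (-5/3)*R3:  [     1      0      0  |  -41/6  -13/6  -5/12 ]
R2 <- R2 - (-2)*R3:  [     0      1      0  |  -15/2   -5/2   -1/2 ]
Right block of [I | A^{-1}] is the inverse:
[ -41/6  -13/6  -5/12 ]
[ -15/2   -5/2   -1/2 ]
[    -3     -1   -1/4 ]

inverse = [-41/6 -13/6 -5/12; -15/2 -5/2 -1/2; -3 -1 -1/4]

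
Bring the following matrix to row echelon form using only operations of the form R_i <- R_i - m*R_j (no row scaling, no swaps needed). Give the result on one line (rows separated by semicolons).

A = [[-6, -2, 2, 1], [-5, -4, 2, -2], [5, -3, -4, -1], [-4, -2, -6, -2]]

REF = [-6 -2 2 1; 0 -7/3 1/3 -17/6; 0 0 -3 11/2; 0 0 0 -325/21]

Forward elimination:
R2 <- R2 - (5/6)*R1:  [     0   -7/3    1/3  -17/6 ]
R3 <- R3 - (-5/6)*R1:  [     0  -14/3   -7/3   -1/6 ]
R4 <- R4 - (2/3)*R1:  [     0   -2/3  -22/3   -8/3 ]
R3 <- R3 - (2)*R2:  [    0     0    -3  11/2 ]
R4 <- R4 - (2/7)*R2:  [     0      0  -52/7  -13/7 ]
R4 <- R4 - (52/21)*R3:  [       0        0        0  -325/21 ]
Row echelon form:
[ -6    -2    2        1 ]
[  0  -7/3  1/3    -17/6 ]
[  0     0   -3     11/2 ]
[  0     0    0  -325/21 ]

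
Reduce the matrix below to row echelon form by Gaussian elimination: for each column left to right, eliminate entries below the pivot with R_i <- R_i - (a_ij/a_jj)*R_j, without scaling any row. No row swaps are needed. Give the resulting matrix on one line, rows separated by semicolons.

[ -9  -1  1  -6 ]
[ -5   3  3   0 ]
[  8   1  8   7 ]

Forward elimination:
R2 <- R2 - (5/9)*R1:  [    0  32/9  22/9  10/3 ]
R3 <- R3 - (-8/9)*R1:  [    0   1/9  80/9   5/3 ]
R3 <- R3 - (1/32)*R2:  [      0       0  141/16   25/16 ]
Row echelon form:
[ -9    -1       1     -6 ]
[  0  32/9    22/9   10/3 ]
[  0     0  141/16  25/16 ]

REF = [-9 -1 1 -6; 0 32/9 22/9 10/3; 0 0 141/16 25/16]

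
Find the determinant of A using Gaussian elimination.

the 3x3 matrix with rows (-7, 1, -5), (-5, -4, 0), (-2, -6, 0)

Forward elimination:
R2 <- R2 - (5/7)*R1:  [     0  -33/7   25/7 ]
R3 <- R3 - (2/7)*R1:  [     0  -44/7   10/7 ]
R3 <- R3 - (4/3)*R2:  [     0      0  -10/3 ]
Upper-triangular form:
[ -7      1     -5 ]
[  0  -33/7   25/7 ]
[  0      0  -10/3 ]
det(A) = (-1)^0 * (-7) * (-33/7) * (-10/3) = -110  (0 row swaps -> sign +1)

det(A) = -110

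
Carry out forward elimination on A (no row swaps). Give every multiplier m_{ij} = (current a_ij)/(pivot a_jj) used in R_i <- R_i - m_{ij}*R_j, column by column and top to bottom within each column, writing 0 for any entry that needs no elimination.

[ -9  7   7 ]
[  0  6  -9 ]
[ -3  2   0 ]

multipliers: 0, 1/3, -1/18

Forward elimination:
R2: entry in column 1 is already 0 -> m_{21} = 0 (no row operation needed)
R3 <- R3 - (1/3)*R1:  [    0  -1/3  -7/3 ]
R3 <- R3 - (-1/18)*R2:  [     0      0  -17/6 ]
Multipliers (in order of application): m_{21} = 0, m_{31} = 1/3, m_{32} = -1/18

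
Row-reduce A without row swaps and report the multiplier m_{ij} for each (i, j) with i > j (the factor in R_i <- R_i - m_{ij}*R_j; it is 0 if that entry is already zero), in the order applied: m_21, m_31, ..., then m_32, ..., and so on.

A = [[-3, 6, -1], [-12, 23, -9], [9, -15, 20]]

multipliers: 4, -3, -3

Forward elimination:
R2 <- R2 - (4)*R1:  [  0  -1  -5 ]
R3 <- R3 - (-3)*R1:  [  0   3  17 ]
R3 <- R3 - (-3)*R2:  [ 0  0  2 ]
Multipliers (in order of application): m_{21} = 4, m_{31} = -3, m_{32} = -3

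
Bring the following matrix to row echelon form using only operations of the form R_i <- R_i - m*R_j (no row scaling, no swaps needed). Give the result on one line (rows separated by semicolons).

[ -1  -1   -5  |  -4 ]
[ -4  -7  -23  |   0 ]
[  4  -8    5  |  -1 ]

REF = [-1 -1 -5 -4; 0 -3 -3 16; 0 0 -3 -81]

Forward elimination:
R2 <- R2 - (4)*R1:  [  0  -3  -3  16 ]
R3 <- R3 - (-4)*R1:  [   0  -12  -15  -17 ]
R3 <- R3 - (4)*R2:  [   0    0   -3  -81 ]
Row echelon form:
[ -1  -1  -5  |   -4 ]
[  0  -3  -3  |   16 ]
[  0   0  -3  |  -81 ]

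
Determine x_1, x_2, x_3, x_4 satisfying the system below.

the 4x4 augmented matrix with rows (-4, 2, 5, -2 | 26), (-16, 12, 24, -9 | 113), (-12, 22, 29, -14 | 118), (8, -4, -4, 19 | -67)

Forward elimination on [A|b]:
R2 <- R2 - (4)*R1:  [  0   4   4  -1   9 ]
R3 <- R3 - (3)*R1:  [  0  16  14  -8  40 ]
R4 <- R4 - (-2)*R1:  [   0    0    6   15  -15 ]
R3 <- R3 - (4)*R2:  [  0   0  -2  -4   4 ]
R4 <- R4 - (-3)*R3:  [  0   0   0   3  -3 ]
Row echelon form:
[ -4  2   5  -2  |  26 ]
[  0  4   4  -1  |   9 ]
[  0  0  -2  -4  |   4 ]
[  0  0   0   3  |  -3 ]
Back-substitution:
x_4 = (-3) / 3 = -1
x_3 = (4 - (-4)*(-1)) / -2 = 0
x_2 = (9 - (4)*(0) - (-1)*(-1)) / 4 = 2
x_1 = (26 - (2)*(2) - (5)*(0) - (-2)*(-1)) / -4 = -5

(-5, 2, 0, -1)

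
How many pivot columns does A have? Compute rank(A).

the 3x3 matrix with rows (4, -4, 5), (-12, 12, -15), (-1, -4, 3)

rank(A) = 2

Row reduction:
R2 <- R2 - (-3)*R1:  [ 0  0  0 ]
R3 <- R3 - (-1/4)*R1:  [    0    -5  17/4 ]
R2 <-> R3   (pivot in column 2 was zero)
[ 4  -4     5 ]
[ 0  -5  17/4 ]
[ 0   0     0 ]
Row echelon form:
[ 4  -4     5 ]
[ 0  -5  17/4 ]
[ 0   0     0 ]
Nonzero rows / pivot columns: 2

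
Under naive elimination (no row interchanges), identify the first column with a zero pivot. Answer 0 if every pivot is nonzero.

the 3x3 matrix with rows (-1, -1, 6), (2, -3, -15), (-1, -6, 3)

Naive forward elimination:
R2 <- R2 - (-2)*R1:  [  0  -5  -3 ]
R3 <- R3 - (1)*R1:  [  0  -5  -3 ]
R3 <- R3 - (1)*R2:  [ 0  0  0 ]
Matrix at this point:
[ -1  -1   6 ]
[  0  -5  -3 ]
[  0   0   0 ]
Pivot entry (3,3) in the last row is zero and there are no rows below to swap with -> zero pivot in column 3 (A is singular).

first zero-pivot column = 3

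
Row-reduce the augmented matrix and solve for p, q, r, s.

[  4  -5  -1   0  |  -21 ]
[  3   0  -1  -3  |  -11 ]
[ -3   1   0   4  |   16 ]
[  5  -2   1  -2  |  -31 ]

Forward elimination on [A|b]:
R2 <- R2 - (3/4)*R1:  [    0  15/4  -1/4    -3  19/4 ]
R3 <- R3 - (-3/4)*R1:  [     0  -11/4   -3/4      4    1/4 ]
R4 <- R4 - (5/4)*R1:  [     0   17/4    9/4     -2  -19/4 ]
R3 <- R3 - (-11/15)*R2:  [      0       0  -14/15     9/5   56/15 ]
R4 <- R4 - (17/15)*R2:  [       0        0    38/15      7/5  -152/15 ]
R4 <- R4 - (-19/7)*R3:  [    0     0     0  44/7     0 ]
Row echelon form:
[ 4    -5      -1     0  |    -21 ]
[ 0  15/4    -1/4    -3  |   19/4 ]
[ 0     0  -14/15   9/5  |  56/15 ]
[ 0     0       0  44/7  |      0 ]
Back-substitution:
s = (0) / (44/7) = 0
r = (56/15 - (9/5)*(0)) / (-14/15) = -4
q = (19/4 - (-1/4)*(-4) - (-3)*(0)) / (15/4) = 1
p = (-21 - (-5)*(1) - (-1)*(-4)) / 4 = -5

(-5, 1, -4, 0)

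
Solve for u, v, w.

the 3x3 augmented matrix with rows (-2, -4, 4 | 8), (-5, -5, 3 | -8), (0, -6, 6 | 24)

(4, 0, 4)

Forward elimination on [A|b]:
R2 <- R2 - (5/2)*R1:  [   0    5   -7  -28 ]
R3 <- R3 - (-6/5)*R2:  [     0      0  -12/5  -48/5 ]
Row echelon form:
[ -2  -4      4  |      8 ]
[  0   5     -7  |    -28 ]
[  0   0  -12/5  |  -48/5 ]
Back-substitution:
w = (-48/5) / (-12/5) = 4
v = (-28 - (-7)*(4)) / 5 = 0
u = (8 - (-4)*(0) - (4)*(4)) / -2 = 4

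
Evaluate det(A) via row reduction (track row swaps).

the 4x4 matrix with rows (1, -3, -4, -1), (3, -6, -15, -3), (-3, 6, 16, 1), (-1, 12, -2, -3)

Forward elimination:
R2 <- R2 - (3)*R1:  [  0   3  -3   0 ]
R3 <- R3 - (-3)*R1:  [  0  -3   4  -2 ]
R4 <- R4 - (-1)*R1:  [  0   9  -6  -4 ]
R3 <- R3 - (-1)*R2:  [  0   0   1  -2 ]
R4 <- R4 - (3)*R2:  [  0   0   3  -4 ]
R4 <- R4 - (3)*R3:  [ 0  0  0  2 ]
Upper-triangular form:
[ 1  -3  -4  -1 ]
[ 0   3  -3   0 ]
[ 0   0   1  -2 ]
[ 0   0   0   2 ]
det(A) = (-1)^0 * (1) * (3) * (1) * (2) = 6  (0 row swaps -> sign +1)

det(A) = 6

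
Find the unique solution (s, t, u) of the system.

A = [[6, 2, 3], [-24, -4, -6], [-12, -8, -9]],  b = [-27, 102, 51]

(-4, 3, -3)

Forward elimination on [A|b]:
R2 <- R2 - (-4)*R1:  [  0   4   6  -6 ]
R3 <- R3 - (-2)*R1:  [  0  -4  -3  -3 ]
R3 <- R3 - (-1)*R2:  [  0   0   3  -9 ]
Row echelon form:
[ 6  2  3  |  -27 ]
[ 0  4  6  |   -6 ]
[ 0  0  3  |   -9 ]
Back-substitution:
u = (-9) / 3 = -3
t = (-6 - (6)*(-3)) / 4 = 3
s = (-27 - (2)*(3) - (3)*(-3)) / 6 = -4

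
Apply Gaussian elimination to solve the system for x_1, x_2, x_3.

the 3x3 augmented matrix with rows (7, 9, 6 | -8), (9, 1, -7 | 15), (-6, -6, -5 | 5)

Forward elimination on [A|b]:
R2 <- R2 - (9/7)*R1:  [      0   -74/7  -103/7   177/7 ]
R3 <- R3 - (-6/7)*R1:  [     0   12/7    1/7  -13/7 ]
R3 <- R3 - (-6/37)*R2:  [      0       0  -83/37   83/37 ]
Row echelon form:
[ 7      9       6  |     -8 ]
[ 0  -74/7  -103/7  |  177/7 ]
[ 0      0  -83/37  |  83/37 ]
Back-substitution:
x_3 = (83/37) / (-83/37) = -1
x_2 = (177/7 - (-103/7)*(-1)) / (-74/7) = -1
x_1 = (-8 - (9)*(-1) - (6)*(-1)) / 7 = 1

(1, -1, -1)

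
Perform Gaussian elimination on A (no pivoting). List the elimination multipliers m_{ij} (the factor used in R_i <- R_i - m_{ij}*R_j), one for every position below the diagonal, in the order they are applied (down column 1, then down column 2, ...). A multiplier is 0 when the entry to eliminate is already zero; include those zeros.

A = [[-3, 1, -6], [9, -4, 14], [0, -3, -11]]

multipliers: -3, 0, 3

Forward elimination:
R2 <- R2 - (-3)*R1:  [  0  -1  -4 ]
R3: entry in column 1 is already 0 -> m_{31} = 0 (no row operation needed)
R3 <- R3 - (3)*R2:  [ 0  0  1 ]
Multipliers (in order of application): m_{21} = -3, m_{31} = 0, m_{32} = 3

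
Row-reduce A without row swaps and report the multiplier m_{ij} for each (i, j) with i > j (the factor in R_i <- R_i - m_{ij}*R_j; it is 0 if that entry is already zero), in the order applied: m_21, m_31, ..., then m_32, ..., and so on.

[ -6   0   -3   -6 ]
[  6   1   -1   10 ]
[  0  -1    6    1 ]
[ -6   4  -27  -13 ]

Forward elimination:
R2 <- R2 - (-1)*R1:  [  0   1  -4   4 ]
R3: entry in column 1 is already 0 -> m_{31} = 0 (no row operation needed)
R4 <- R4 - (1)*R1:  [   0    4  -24   -7 ]
R3 <- R3 - (-1)*R2:  [ 0  0  2  5 ]
R4 <- R4 - (4)*R2:  [   0    0   -8  -23 ]
R4 <- R4 - (-4)*R3:  [  0   0   0  -3 ]
Multipliers (in order of application): m_{21} = -1, m_{31} = 0, m_{41} = 1, m_{32} = -1, m_{42} = 4, m_{43} = -4

multipliers: -1, 0, 1, -1, 4, -4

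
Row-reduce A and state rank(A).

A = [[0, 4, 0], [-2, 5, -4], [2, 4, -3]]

Row reduction:
R1 <-> R2   (pivot in column 1 was zero)
[ -2  5  -4 ]
[  0  4   0 ]
[  2  4  -3 ]
R3 <- R3 - (-1)*R1:  [  0   9  -7 ]
R3 <- R3 - (9/4)*R2:  [  0   0  -7 ]
Row echelon form:
[ -2  5  -4 ]
[  0  4   0 ]
[  0  0  -7 ]
Nonzero rows / pivot columns: 3

rank(A) = 3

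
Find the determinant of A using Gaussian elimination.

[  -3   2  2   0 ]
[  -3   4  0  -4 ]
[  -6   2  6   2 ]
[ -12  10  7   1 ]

det(A) = -12

Forward elimination:
R2 <- R2 - (1)*R1:  [  0   2  -2  -4 ]
R3 <- R3 - (2)*R1:  [  0  -2   2   2 ]
R4 <- R4 - (4)*R1:  [  0   2  -1   1 ]
R3 <- R3 - (-1)*R2:  [  0   0   0  -2 ]
R4 <- R4 - (1)*R2:  [ 0  0  1  5 ]
R3 <-> R4   (pivot in column 3 was zero)
[ -3  2   2   0 ]
[  0  2  -2  -4 ]
[  0  0   1   5 ]
[  0  0   0  -2 ]
Upper-triangular form:
[ -3  2   2   0 ]
[  0  2  -2  -4 ]
[  0  0   1   5 ]
[  0  0   0  -2 ]
det(A) = (-1)^1 * (-3) * (2) * (1) * (-2) = -12  (1 row swap -> sign -1)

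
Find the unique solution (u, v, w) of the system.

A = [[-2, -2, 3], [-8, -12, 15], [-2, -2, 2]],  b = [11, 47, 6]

Forward elimination on [A|b]:
R2 <- R2 - (4)*R1:  [  0  -4   3   3 ]
R3 <- R3 - (1)*R1:  [  0   0  -1  -5 ]
Row echelon form:
[ -2  -2   3  |  11 ]
[  0  -4   3  |   3 ]
[  0   0  -1  |  -5 ]
Back-substitution:
w = (-5) / -1 = 5
v = (3 - (3)*(5)) / -4 = 3
u = (11 - (-2)*(3) - (3)*(5)) / -2 = -1

(-1, 3, 5)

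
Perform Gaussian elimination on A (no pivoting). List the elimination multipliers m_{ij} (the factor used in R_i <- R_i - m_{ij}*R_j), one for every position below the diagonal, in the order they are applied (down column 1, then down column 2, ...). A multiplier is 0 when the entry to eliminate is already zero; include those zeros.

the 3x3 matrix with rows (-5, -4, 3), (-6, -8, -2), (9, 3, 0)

Forward elimination:
R2 <- R2 - (6/5)*R1:  [     0  -16/5  -28/5 ]
R3 <- R3 - (-9/5)*R1:  [     0  -21/5   27/5 ]
R3 <- R3 - (21/16)*R2:  [    0     0  51/4 ]
Multipliers (in order of application): m_{21} = 6/5, m_{31} = -9/5, m_{32} = 21/16

multipliers: 6/5, -9/5, 21/16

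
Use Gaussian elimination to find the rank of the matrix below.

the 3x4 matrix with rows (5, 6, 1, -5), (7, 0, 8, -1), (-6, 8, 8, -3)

rank(A) = 3

Row reduction:
R2 <- R2 - (7/5)*R1:  [     0  -42/5   33/5      6 ]
R3 <- R3 - (-6/5)*R1:  [    0  76/5  46/5    -9 ]
R3 <- R3 - (-38/21)*R2:  [     0      0  148/7   13/7 ]
Row echelon form:
[ 5      6      1    -5 ]
[ 0  -42/5   33/5     6 ]
[ 0      0  148/7  13/7 ]
Nonzero rows / pivot columns: 3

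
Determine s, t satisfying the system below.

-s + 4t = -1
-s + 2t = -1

(1, 0)

Forward elimination on [A|b]:
R2 <- R2 - (1)*R1:  [  0  -2   0 ]
Row echelon form:
[ -1   4  |  -1 ]
[  0  -2  |   0 ]
Back-substitution:
t = (0) / -2 = 0
s = (-1 - (4)*(0)) / -1 = 1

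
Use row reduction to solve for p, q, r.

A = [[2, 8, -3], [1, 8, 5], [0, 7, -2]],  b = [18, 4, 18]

Forward elimination on [A|b]:
R2 <- R2 - (1/2)*R1:  [    0     4  13/2    -5 ]
R3 <- R3 - (7/4)*R2:  [      0       0  -107/8   107/4 ]
Row echelon form:
[ 2  8      -3  |     18 ]
[ 0  4    13/2  |     -5 ]
[ 0  0  -107/8  |  107/4 ]
Back-substitution:
r = (107/4) / (-107/8) = -2
q = (-5 - (13/2)*(-2)) / 4 = 2
p = (18 - (8)*(2) - (-3)*(-2)) / 2 = -2

(-2, 2, -2)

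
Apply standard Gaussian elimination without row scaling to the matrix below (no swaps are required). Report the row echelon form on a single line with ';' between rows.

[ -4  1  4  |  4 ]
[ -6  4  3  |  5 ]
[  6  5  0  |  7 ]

REF = [-4 1 4 4; 0 5/2 -3 -1; 0 0 69/5 78/5]

Forward elimination:
R2 <- R2 - (3/2)*R1:  [   0  5/2   -3   -1 ]
R3 <- R3 - (-3/2)*R1:  [    0  13/2     6    13 ]
R3 <- R3 - (13/5)*R2:  [    0     0  69/5  78/5 ]
Row echelon form:
[ -4    1     4  |     4 ]
[  0  5/2    -3  |    -1 ]
[  0    0  69/5  |  78/5 ]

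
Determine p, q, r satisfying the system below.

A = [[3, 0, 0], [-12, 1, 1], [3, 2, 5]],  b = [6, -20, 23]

(2, 1, 3)

Forward elimination on [A|b]:
R2 <- R2 - (-4)*R1:  [ 0  1  1  4 ]
R3 <- R3 - (1)*R1:  [  0   2   5  17 ]
R3 <- R3 - (2)*R2:  [ 0  0  3  9 ]
Row echelon form:
[ 3  0  0  |  6 ]
[ 0  1  1  |  4 ]
[ 0  0  3  |  9 ]
Back-substitution:
r = (9) / 3 = 3
q = (4 - (1)*(3)) / 1 = 1
p = (6) / 3 = 2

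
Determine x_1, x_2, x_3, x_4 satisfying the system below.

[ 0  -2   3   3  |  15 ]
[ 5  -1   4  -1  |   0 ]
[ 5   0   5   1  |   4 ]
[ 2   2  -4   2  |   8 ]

Forward elimination on [A|b]:
R1 <-> R2   (pivot in column 1 was zero)
[ 5  -1   4  -1   0 ]
[ 0  -2   3   3  15 ]
[ 5   0   5   1   4 ]
[ 2   2  -4   2   8 ]
R3 <- R3 - (1)*R1:  [ 0  1  1  2  4 ]
R4 <- R4 - (2/5)*R1:  [     0   12/5  -28/5   12/5      8 ]
R3 <- R3 - (-1/2)*R2:  [    0     0   5/2   7/2  23/2 ]
R4 <- R4 - (-6/5)*R2:  [  0   0  -2   6  26 ]
R4 <- R4 - (-4/5)*R3:  [     0      0      0   44/5  176/5 ]
Row echelon form:
[ 5  -1    4    -1  |      0 ]
[ 0  -2    3     3  |     15 ]
[ 0   0  5/2   7/2  |   23/2 ]
[ 0   0    0  44/5  |  176/5 ]
Back-substitution:
x_4 = (176/5) / (44/5) = 4
x_3 = (23/2 - (7/2)*(4)) / (5/2) = -1
x_2 = (15 - (3)*(-1) - (3)*(4)) / -2 = -3
x_1 = (0 - (-1)*(-3) - (4)*(-1) - (-1)*(4)) / 5 = 1

(1, -3, -1, 4)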